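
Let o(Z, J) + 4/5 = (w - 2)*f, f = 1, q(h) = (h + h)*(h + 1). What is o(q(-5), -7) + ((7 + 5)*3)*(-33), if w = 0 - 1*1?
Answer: -5959/5 ≈ -1191.8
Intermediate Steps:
q(h) = 2*h*(1 + h) (q(h) = (2*h)*(1 + h) = 2*h*(1 + h))
w = -1 (w = 0 - 1 = -1)
o(Z, J) = -19/5 (o(Z, J) = -4/5 + (-1 - 2)*1 = -4/5 - 3*1 = -4/5 - 3 = -19/5)
o(q(-5), -7) + ((7 + 5)*3)*(-33) = -19/5 + ((7 + 5)*3)*(-33) = -19/5 + (12*3)*(-33) = -19/5 + 36*(-33) = -19/5 - 1188 = -5959/5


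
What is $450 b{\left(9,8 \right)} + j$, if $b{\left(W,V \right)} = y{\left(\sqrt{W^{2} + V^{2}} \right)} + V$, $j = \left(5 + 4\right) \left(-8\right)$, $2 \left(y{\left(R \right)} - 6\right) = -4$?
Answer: $5328$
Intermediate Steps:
$y{\left(R \right)} = 4$ ($y{\left(R \right)} = 6 + \frac{1}{2} \left(-4\right) = 6 - 2 = 4$)
$j = -72$ ($j = 9 \left(-8\right) = -72$)
$b{\left(W,V \right)} = 4 + V$
$450 b{\left(9,8 \right)} + j = 450 \left(4 + 8\right) - 72 = 450 \cdot 12 - 72 = 5400 - 72 = 5328$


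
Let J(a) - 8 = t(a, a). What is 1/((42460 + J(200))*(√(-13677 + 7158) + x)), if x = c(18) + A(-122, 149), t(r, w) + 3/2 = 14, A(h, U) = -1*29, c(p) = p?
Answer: -11/282070520 - I*√6519/282070520 ≈ -3.8997e-8 - 2.8624e-7*I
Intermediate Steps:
A(h, U) = -29
t(r, w) = 25/2 (t(r, w) = -3/2 + 14 = 25/2)
J(a) = 41/2 (J(a) = 8 + 25/2 = 41/2)
x = -11 (x = 18 - 29 = -11)
1/((42460 + J(200))*(√(-13677 + 7158) + x)) = 1/((42460 + 41/2)*(√(-13677 + 7158) - 11)) = 1/(84961*(√(-6519) - 11)/2) = 1/(84961*(I*√6519 - 11)/2) = 1/(84961*(-11 + I*√6519)/2) = 1/(-934571/2 + 84961*I*√6519/2)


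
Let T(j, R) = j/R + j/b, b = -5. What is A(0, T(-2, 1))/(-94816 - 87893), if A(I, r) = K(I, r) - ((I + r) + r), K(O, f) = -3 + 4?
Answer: -7/304515 ≈ -2.2987e-5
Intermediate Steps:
K(O, f) = 1
T(j, R) = -j/5 + j/R (T(j, R) = j/R + j/(-5) = j/R + j*(-⅕) = j/R - j/5 = -j/5 + j/R)
A(I, r) = 1 - I - 2*r (A(I, r) = 1 - ((I + r) + r) = 1 - (I + 2*r) = 1 + (-I - 2*r) = 1 - I - 2*r)
A(0, T(-2, 1))/(-94816 - 87893) = (1 - 1*0 - 2*(-⅕*(-2) - 2/1))/(-94816 - 87893) = (1 + 0 - 2*(⅖ - 2*1))/(-182709) = (1 + 0 - 2*(⅖ - 2))*(-1/182709) = (1 + 0 - 2*(-8/5))*(-1/182709) = (1 + 0 + 16/5)*(-1/182709) = (21/5)*(-1/182709) = -7/304515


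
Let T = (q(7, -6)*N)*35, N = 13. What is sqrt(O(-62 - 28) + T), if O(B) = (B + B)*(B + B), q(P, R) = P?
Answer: sqrt(35585) ≈ 188.64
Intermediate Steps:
T = 3185 (T = (7*13)*35 = 91*35 = 3185)
O(B) = 4*B**2 (O(B) = (2*B)*(2*B) = 4*B**2)
sqrt(O(-62 - 28) + T) = sqrt(4*(-62 - 28)**2 + 3185) = sqrt(4*(-90)**2 + 3185) = sqrt(4*8100 + 3185) = sqrt(32400 + 3185) = sqrt(35585)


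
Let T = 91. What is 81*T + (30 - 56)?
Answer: 7345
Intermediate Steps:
81*T + (30 - 56) = 81*91 + (30 - 56) = 7371 - 26 = 7345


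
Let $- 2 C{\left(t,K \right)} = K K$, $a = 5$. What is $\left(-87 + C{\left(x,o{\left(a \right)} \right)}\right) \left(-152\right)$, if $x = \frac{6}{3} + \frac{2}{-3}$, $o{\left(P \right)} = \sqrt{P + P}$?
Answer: $13984$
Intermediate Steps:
$o{\left(P \right)} = \sqrt{2} \sqrt{P}$ ($o{\left(P \right)} = \sqrt{2 P} = \sqrt{2} \sqrt{P}$)
$x = \frac{4}{3}$ ($x = 6 \cdot \frac{1}{3} + 2 \left(- \frac{1}{3}\right) = 2 - \frac{2}{3} = \frac{4}{3} \approx 1.3333$)
$C{\left(t,K \right)} = - \frac{K^{2}}{2}$ ($C{\left(t,K \right)} = - \frac{K K}{2} = - \frac{K^{2}}{2}$)
$\left(-87 + C{\left(x,o{\left(a \right)} \right)}\right) \left(-152\right) = \left(-87 - \frac{\left(\sqrt{2} \sqrt{5}\right)^{2}}{2}\right) \left(-152\right) = \left(-87 - \frac{\left(\sqrt{10}\right)^{2}}{2}\right) \left(-152\right) = \left(-87 - 5\right) \left(-152\right) = \left(-92\right) \left(-152\right) = 13984$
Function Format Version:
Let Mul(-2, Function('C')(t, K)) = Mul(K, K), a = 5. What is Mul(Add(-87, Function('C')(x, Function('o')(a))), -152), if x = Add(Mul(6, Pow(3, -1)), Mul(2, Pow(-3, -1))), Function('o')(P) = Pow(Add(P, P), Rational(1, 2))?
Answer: 13984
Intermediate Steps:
Function('o')(P) = Mul(Pow(2, Rational(1, 2)), Pow(P, Rational(1, 2))) (Function('o')(P) = Pow(Mul(2, P), Rational(1, 2)) = Mul(Pow(2, Rational(1, 2)), Pow(P, Rational(1, 2))))
x = Rational(4, 3) (x = Add(Mul(6, Rational(1, 3)), Mul(2, Rational(-1, 3))) = Add(2, Rational(-2, 3)) = Rational(4, 3) ≈ 1.3333)
Function('C')(t, K) = Mul(Rational(-1, 2), Pow(K, 2)) (Function('C')(t, K) = Mul(Rational(-1, 2), Mul(K, K)) = Mul(Rational(-1, 2), Pow(K, 2)))
Mul(Add(-87, Function('C')(x, Function('o')(a))), -152) = Mul(Add(-87, Mul(Rational(-1, 2), Pow(Mul(Pow(2, Rational(1, 2)), Pow(5, Rational(1, 2))), 2))), -152) = Mul(Add(-87, Mul(Rational(-1, 2), Pow(Pow(10, Rational(1, 2)), 2))), -152) = Mul(Add(-87, Mul(Rational(-1, 2), 10)), -152) = Mul(Add(-87, -5), -152) = Mul(-92, -152) = 13984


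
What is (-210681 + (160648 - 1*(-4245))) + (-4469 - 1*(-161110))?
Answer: 110853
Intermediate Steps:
(-210681 + (160648 - 1*(-4245))) + (-4469 - 1*(-161110)) = (-210681 + (160648 + 4245)) + (-4469 + 161110) = (-210681 + 164893) + 156641 = -45788 + 156641 = 110853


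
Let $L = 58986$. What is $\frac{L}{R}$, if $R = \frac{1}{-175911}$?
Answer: $-10376286246$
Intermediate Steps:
$R = - \frac{1}{175911} \approx -5.6847 \cdot 10^{-6}$
$\frac{L}{R} = \frac{58986}{- \frac{1}{175911}} = 58986 \left(-175911\right) = -10376286246$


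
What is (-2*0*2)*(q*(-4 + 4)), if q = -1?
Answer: 0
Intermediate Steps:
(-2*0*2)*(q*(-4 + 4)) = (-2*0*2)*(-(-4 + 4)) = (0*2)*(-1*0) = 0*0 = 0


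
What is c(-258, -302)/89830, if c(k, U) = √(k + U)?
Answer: 2*I*√35/44915 ≈ 0.00026343*I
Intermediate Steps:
c(k, U) = √(U + k)
c(-258, -302)/89830 = √(-302 - 258)/89830 = √(-560)*(1/89830) = (4*I*√35)*(1/89830) = 2*I*√35/44915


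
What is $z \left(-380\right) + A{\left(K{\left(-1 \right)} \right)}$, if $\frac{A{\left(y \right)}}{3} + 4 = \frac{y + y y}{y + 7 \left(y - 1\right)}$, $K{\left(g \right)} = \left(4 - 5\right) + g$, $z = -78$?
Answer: $\frac{681438}{23} \approx 29628.0$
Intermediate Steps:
$K{\left(g \right)} = -1 + g$
$A{\left(y \right)} = -12 + \frac{3 \left(y + y^{2}\right)}{-7 + 8 y}$ ($A{\left(y \right)} = -12 + 3 \frac{y + y y}{y + 7 \left(y - 1\right)} = -12 + 3 \frac{y + y^{2}}{y + 7 \left(-1 + y\right)} = -12 + 3 \frac{y + y^{2}}{y + \left(-7 + 7 y\right)} = -12 + 3 \frac{y + y^{2}}{-7 + 8 y} = -12 + \frac{3 \left(y + y^{2}\right)}{-7 + 8 y}$)
$z \left(-380\right) + A{\left(K{\left(-1 \right)} \right)} = \left(-78\right) \left(-380\right) + \frac{3 \left(28 + \left(-1 - 1\right)^{2} - 31 \left(-1 - 1\right)\right)}{-7 + 8 \left(-1 - 1\right)} = 29640 + \frac{3 \left(28 + \left(-2\right)^{2} - -62\right)}{-7 + 8 \left(-2\right)} = 29640 + \frac{3 \left(28 + 4 + 62\right)}{-7 - 16} = 29640 + 3 \frac{1}{-23} \cdot 94 = 29640 + 3 \left(- \frac{1}{23}\right) 94 = 29640 - \frac{282}{23} = \frac{681438}{23}$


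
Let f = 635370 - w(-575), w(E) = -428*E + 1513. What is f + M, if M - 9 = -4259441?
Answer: -3871675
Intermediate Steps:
M = -4259432 (M = 9 - 4259441 = -4259432)
w(E) = 1513 - 428*E
f = 387757 (f = 635370 - (1513 - 428*(-575)) = 635370 - (1513 + 246100) = 635370 - 1*247613 = 635370 - 247613 = 387757)
f + M = 387757 - 4259432 = -3871675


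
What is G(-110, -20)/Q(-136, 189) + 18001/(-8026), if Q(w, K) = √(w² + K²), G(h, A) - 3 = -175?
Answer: -18001/8026 - 172*√54217/54217 ≈ -2.9815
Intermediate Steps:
G(h, A) = -172 (G(h, A) = 3 - 175 = -172)
Q(w, K) = √(K² + w²)
G(-110, -20)/Q(-136, 189) + 18001/(-8026) = -172/√(189² + (-136)²) + 18001/(-8026) = -172/√(35721 + 18496) + 18001*(-1/8026) = -172*√54217/54217 - 18001/8026 = -18001/8026 - 172*√54217/54217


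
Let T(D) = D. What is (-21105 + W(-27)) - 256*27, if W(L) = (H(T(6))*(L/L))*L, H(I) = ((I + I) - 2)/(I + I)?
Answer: -56079/2 ≈ -28040.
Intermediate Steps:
H(I) = (-2 + 2*I)/(2*I) (H(I) = (2*I - 2)/((2*I)) = (-2 + 2*I)*(1/(2*I)) = (-2 + 2*I)/(2*I))
W(L) = 5*L/6 (W(L) = (((-1 + 6)/6)*(L/L))*L = (((1/6)*5)*1)*L = ((5/6)*1)*L = 5*L/6)
(-21105 + W(-27)) - 256*27 = (-21105 + (5/6)*(-27)) - 256*27 = (-21105 - 45/2) - 6912 = -42255/2 - 6912 = -56079/2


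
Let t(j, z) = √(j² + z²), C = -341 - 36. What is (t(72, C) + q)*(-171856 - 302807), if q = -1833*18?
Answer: 15661031022 - 474663*√147313 ≈ 1.5479e+10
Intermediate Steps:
C = -377
q = -32994
(t(72, C) + q)*(-171856 - 302807) = (√(72² + (-377)²) - 32994)*(-171856 - 302807) = (√(5184 + 142129) - 32994)*(-474663) = (√147313 - 32994)*(-474663) = (-32994 + √147313)*(-474663) = 15661031022 - 474663*√147313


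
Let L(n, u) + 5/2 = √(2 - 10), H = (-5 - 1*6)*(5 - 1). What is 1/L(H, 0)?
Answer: -10/57 - 8*I*√2/57 ≈ -0.17544 - 0.19849*I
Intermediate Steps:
H = -44 (H = (-5 - 6)*4 = -11*4 = -44)
L(n, u) = -5/2 + 2*I*√2 (L(n, u) = -5/2 + √(2 - 10) = -5/2 + √(-8) = -5/2 + 2*I*√2)
1/L(H, 0) = 1/(-5/2 + 2*I*√2)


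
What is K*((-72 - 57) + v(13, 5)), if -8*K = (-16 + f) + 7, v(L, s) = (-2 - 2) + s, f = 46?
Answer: 592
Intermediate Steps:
v(L, s) = -4 + s
K = -37/8 (K = -((-16 + 46) + 7)/8 = -(30 + 7)/8 = -⅛*37 = -37/8 ≈ -4.6250)
K*((-72 - 57) + v(13, 5)) = -37*((-72 - 57) + (-4 + 5))/8 = -37*(-129 + 1)/8 = -37/8*(-128) = 592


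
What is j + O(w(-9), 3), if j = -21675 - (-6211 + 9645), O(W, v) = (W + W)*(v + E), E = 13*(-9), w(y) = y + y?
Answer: -21005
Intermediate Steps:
w(y) = 2*y
E = -117
O(W, v) = 2*W*(-117 + v) (O(W, v) = (W + W)*(v - 117) = (2*W)*(-117 + v) = 2*W*(-117 + v))
j = -25109 (j = -21675 - 1*3434 = -21675 - 3434 = -25109)
j + O(w(-9), 3) = -25109 + 2*(2*(-9))*(-117 + 3) = -25109 + 2*(-18)*(-114) = -25109 + 4104 = -21005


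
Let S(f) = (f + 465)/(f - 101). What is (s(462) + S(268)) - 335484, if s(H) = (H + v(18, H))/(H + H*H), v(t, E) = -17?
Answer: -11984103896755/35722302 ≈ -3.3548e+5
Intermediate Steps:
s(H) = (-17 + H)/(H + H²) (s(H) = (H - 17)/(H + H*H) = (-17 + H)/(H + H²))
S(f) = (465 + f)/(-101 + f)
(s(462) + S(268)) - 335484 = ((-17 + 462)/(462*(1 + 462)) + (465 + 268)/(-101 + 268)) - 335484 = ((1/462)*445/463 + 733/167) - 335484 = ((1/462)*(1/463)*445 + (1/167)*733) - 335484 = (445/213906 + 733/167) - 335484 = 156867413/35722302 - 335484 = -11984103896755/35722302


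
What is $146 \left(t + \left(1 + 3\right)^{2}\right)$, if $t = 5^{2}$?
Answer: $5986$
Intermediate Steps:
$t = 25$
$146 \left(t + \left(1 + 3\right)^{2}\right) = 146 \left(25 + \left(1 + 3\right)^{2}\right) = 146 \left(25 + 4^{2}\right) = 146 \left(25 + 16\right) = 146 \cdot 41 = 5986$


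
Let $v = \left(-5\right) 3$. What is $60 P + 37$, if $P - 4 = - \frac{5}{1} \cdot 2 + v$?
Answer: $-1223$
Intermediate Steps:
$v = -15$
$P = -21$ ($P = 4 - \left(15 - - \frac{5}{1} \cdot 2\right) = 4 - \left(15 - \left(-5\right) 1 \cdot 2\right) = 4 - 25 = -21$)
$60 P + 37 = 60 \left(-21\right) + 37 = -1260 + 37 = -1223$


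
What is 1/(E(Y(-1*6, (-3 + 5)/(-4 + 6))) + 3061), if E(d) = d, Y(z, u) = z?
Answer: 1/3055 ≈ 0.00032733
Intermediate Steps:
1/(E(Y(-1*6, (-3 + 5)/(-4 + 6))) + 3061) = 1/(-1*6 + 3061) = 1/(-6 + 3061) = 1/3055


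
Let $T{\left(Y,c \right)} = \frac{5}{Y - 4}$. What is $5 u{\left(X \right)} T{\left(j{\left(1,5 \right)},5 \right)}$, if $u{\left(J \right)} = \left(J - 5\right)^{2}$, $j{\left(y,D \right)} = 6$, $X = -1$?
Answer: $450$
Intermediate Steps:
$T{\left(Y,c \right)} = \frac{5}{-4 + Y}$
$u{\left(J \right)} = \left(-5 + J\right)^{2}$
$5 u{\left(X \right)} T{\left(j{\left(1,5 \right)},5 \right)} = 5 \left(-5 - 1\right)^{2} \frac{5}{-4 + 6} = 5 \left(-6\right)^{2} \cdot \frac{5}{2} = 5 \cdot 36 \cdot 5 \cdot \frac{1}{2} = 180 \cdot \frac{5}{2} = 450$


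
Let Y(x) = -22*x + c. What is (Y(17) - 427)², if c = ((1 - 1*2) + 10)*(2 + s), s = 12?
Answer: 455625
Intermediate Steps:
c = 126 (c = ((1 - 1*2) + 10)*(2 + 12) = ((1 - 2) + 10)*14 = (-1 + 10)*14 = 9*14 = 126)
Y(x) = 126 - 22*x (Y(x) = -22*x + 126 = 126 - 22*x)
(Y(17) - 427)² = ((126 - 22*17) - 427)² = ((126 - 374) - 427)² = (-248 - 427)² = (-675)² = 455625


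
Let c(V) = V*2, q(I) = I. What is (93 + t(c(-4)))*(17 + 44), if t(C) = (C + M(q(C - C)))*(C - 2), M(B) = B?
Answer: 10553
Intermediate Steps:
c(V) = 2*V
t(C) = C*(-2 + C) (t(C) = (C + (C - C))*(C - 2) = (C + 0)*(-2 + C) = C*(-2 + C))
(93 + t(c(-4)))*(17 + 44) = (93 + (2*(-4))*(-2 + 2*(-4)))*(17 + 44) = (93 - 8*(-2 - 8))*61 = (93 - 8*(-10))*61 = (93 + 80)*61 = 173*61 = 10553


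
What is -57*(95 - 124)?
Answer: 1653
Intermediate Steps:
-57*(95 - 124) = -57*(-29) = 1653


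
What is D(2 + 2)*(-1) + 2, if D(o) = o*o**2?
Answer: -62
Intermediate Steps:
D(o) = o**3
D(2 + 2)*(-1) + 2 = (2 + 2)**3*(-1) + 2 = 4**3*(-1) + 2 = 64*(-1) + 2 = -64 + 2 = -62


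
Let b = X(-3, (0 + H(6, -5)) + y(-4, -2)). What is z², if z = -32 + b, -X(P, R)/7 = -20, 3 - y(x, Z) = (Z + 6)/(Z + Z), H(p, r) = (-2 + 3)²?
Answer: 11664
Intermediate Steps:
H(p, r) = 1 (H(p, r) = 1² = 1)
y(x, Z) = 3 - (6 + Z)/(2*Z) (y(x, Z) = 3 - (Z + 6)/(Z + Z) = 3 - (6 + Z)/(2*Z))
X(P, R) = 140 (X(P, R) = -7*(-20) = 140)
b = 140
z = 108 (z = -32 + 140 = 108)
z² = 108² = 11664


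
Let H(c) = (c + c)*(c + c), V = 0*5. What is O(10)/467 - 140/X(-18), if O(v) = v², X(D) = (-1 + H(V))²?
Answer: -65280/467 ≈ -139.79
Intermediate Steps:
V = 0
H(c) = 4*c² (H(c) = (2*c)*(2*c) = 4*c²)
X(D) = 1 (X(D) = (-1 + 4*0²)² = (-1 + 4*0)² = (-1 + 0)² = (-1)² = 1)
O(10)/467 - 140/X(-18) = 10²/467 - 140/1 = 100*(1/467) - 140*1 = 100/467 - 140 = -65280/467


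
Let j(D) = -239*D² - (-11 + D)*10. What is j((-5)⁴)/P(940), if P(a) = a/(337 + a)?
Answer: -23845552531/188 ≈ -1.2684e+8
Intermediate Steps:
j(D) = 110 - 239*D² - 10*D (j(D) = -239*D² - (-110 + 10*D) = -239*D² + (110 - 10*D) = 110 - 239*D² - 10*D)
j((-5)⁴)/P(940) = (110 - 239*((-5)⁴)² - 10*(-5)⁴)/((940/(337 + 940))) = (110 - 239*625² - 10*625)/((940/1277)) = (110 - 239*390625 - 6250)/((940*(1/1277))) = (110 - 93359375 - 6250)/(940/1277) = -93365515*1277/940 = -23845552531/188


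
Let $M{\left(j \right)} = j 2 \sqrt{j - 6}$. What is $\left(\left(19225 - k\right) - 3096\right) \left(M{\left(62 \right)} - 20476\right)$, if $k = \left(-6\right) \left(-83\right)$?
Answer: $-320060356 + 3876488 \sqrt{14} \approx -3.0556 \cdot 10^{8}$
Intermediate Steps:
$k = 498$
$M{\left(j \right)} = 2 j \sqrt{-6 + j}$
$\left(\left(19225 - k\right) - 3096\right) \left(M{\left(62 \right)} - 20476\right) = \left(\left(19225 - 498\right) - 3096\right) \left(2 \cdot 62 \sqrt{-6 + 62} - 20476\right) = \left(\left(19225 - 498\right) - 3096\right) \left(2 \cdot 62 \sqrt{56} - 20476\right) = \left(18727 - 3096\right) \left(2 \cdot 62 \cdot 2 \sqrt{14} - 20476\right) = 15631 \left(248 \sqrt{14} - 20476\right) = 15631 \left(-20476 + 248 \sqrt{14}\right) = -320060356 + 3876488 \sqrt{14}$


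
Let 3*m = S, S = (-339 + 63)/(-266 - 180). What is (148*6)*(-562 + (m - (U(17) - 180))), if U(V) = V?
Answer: -78970728/223 ≈ -3.5413e+5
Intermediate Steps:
S = 138/223 (S = -276/(-446) = -276*(-1/446) = 138/223 ≈ 0.61883)
m = 46/223 (m = (1/3)*(138/223) = 46/223 ≈ 0.20628)
(148*6)*(-562 + (m - (U(17) - 180))) = (148*6)*(-562 + (46/223 - (17 - 180))) = 888*(-562 + (46/223 - 1*(-163))) = 888*(-562 + (46/223 + 163)) = 888*(-562 + 36395/223) = 888*(-88931/223) = -78970728/223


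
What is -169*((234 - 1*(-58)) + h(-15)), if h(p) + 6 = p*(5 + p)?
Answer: -73684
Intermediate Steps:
h(p) = -6 + p*(5 + p)
-169*((234 - 1*(-58)) + h(-15)) = -169*((234 - 1*(-58)) + (-6 + (-15)**2 + 5*(-15))) = -169*((234 + 58) + (-6 + 225 - 75)) = -169*(292 + 144) = -169*436 = -73684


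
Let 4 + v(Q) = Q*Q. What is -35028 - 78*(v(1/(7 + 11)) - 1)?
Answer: -1870465/54 ≈ -34638.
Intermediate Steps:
v(Q) = -4 + Q² (v(Q) = -4 + Q*Q = -4 + Q²)
-35028 - 78*(v(1/(7 + 11)) - 1) = -35028 - 78*((-4 + (1/(7 + 11))²) - 1) = -35028 - 78*((-4 + (1/18)²) - 1) = -35028 - 78*((-4 + 1/324) - 1) = -35028 - 78*(-1295/324 - 1) = -35028 - 78*(-1619/324) = -35028 + 21047/54 = -1870465/54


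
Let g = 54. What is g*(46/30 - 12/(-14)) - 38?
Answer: 3188/35 ≈ 91.086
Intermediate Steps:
g*(46/30 - 12/(-14)) - 38 = 54*(46/30 - 12/(-14)) - 38 = 54*(46*(1/30) - 12*(-1/14)) - 38 = 54*(23/15 + 6/7) - 38 = 54*(251/105) - 38 = 4518/35 - 38 = 3188/35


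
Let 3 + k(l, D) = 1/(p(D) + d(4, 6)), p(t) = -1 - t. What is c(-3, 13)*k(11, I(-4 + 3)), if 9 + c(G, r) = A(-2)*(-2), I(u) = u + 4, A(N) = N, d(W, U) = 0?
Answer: 65/4 ≈ 16.250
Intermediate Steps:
I(u) = 4 + u
k(l, D) = -3 + 1/(-1 - D) (k(l, D) = -3 + 1/((-1 - D) + 0) = -3 + 1/(-1 - D))
c(G, r) = -5 (c(G, r) = -9 - 2*(-2) = -9 + 4 = -5)
c(-3, 13)*k(11, I(-4 + 3)) = -5*(-4 - 3*(4 + (-4 + 3)))/(1 + (4 + (-4 + 3))) = -5*(-4 - 3*(4 - 1))/(1 + (4 - 1)) = -5*(-4 - 3*3)/(1 + 3) = -5*(-4 - 9)/4 = -5*(-13)/4 = -5*(-13/4) = 65/4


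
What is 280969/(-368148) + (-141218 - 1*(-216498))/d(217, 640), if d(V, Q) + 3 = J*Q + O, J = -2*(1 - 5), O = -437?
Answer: 219993721/14357772 ≈ 15.322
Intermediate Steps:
J = 8 (J = -2*(-4) = 8)
d(V, Q) = -440 + 8*Q (d(V, Q) = -3 + (8*Q - 437) = -3 + (-437 + 8*Q) = -440 + 8*Q)
280969/(-368148) + (-141218 - 1*(-216498))/d(217, 640) = 280969/(-368148) + (-141218 - 1*(-216498))/(-440 + 8*640) = 280969*(-1/368148) + (-141218 + 216498)/(-440 + 5120) = -280969/368148 + 75280/4680 = -280969/368148 + 75280*(1/4680) = -280969/368148 + 1882/117 = 219993721/14357772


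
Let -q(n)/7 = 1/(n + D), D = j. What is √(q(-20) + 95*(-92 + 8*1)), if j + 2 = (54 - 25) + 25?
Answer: 191*I*√14/8 ≈ 89.332*I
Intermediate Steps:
j = 52 (j = -2 + ((54 - 25) + 25) = -2 + (29 + 25) = -2 + 54 = 52)
D = 52
q(n) = -7/(52 + n) (q(n) = -7/(n + 52) = -7/(52 + n))
√(q(-20) + 95*(-92 + 8*1)) = √(-7/(52 - 20) + 95*(-92 + 8*1)) = √(-7/32 + 95*(-92 + 8)) = √(-7*1/32 + 95*(-84)) = √(-7/32 - 7980) = √(-255367/32) = 191*I*√14/8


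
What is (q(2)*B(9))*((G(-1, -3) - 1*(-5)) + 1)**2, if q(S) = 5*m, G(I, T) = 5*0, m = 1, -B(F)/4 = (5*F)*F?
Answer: -291600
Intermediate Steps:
B(F) = -20*F**2 (B(F) = -4*5*F*F = -20*F**2)
G(I, T) = 0
q(S) = 5 (q(S) = 5*1 = 5)
(q(2)*B(9))*((G(-1, -3) - 1*(-5)) + 1)**2 = (5*(-20*9**2))*((0 - 1*(-5)) + 1)**2 = (5*(-20*81))*((0 + 5) + 1)**2 = (5*(-1620))*(5 + 1)**2 = -8100*6**2 = -8100*36 = -291600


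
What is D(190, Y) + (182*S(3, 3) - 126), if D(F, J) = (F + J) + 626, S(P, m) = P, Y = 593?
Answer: 1829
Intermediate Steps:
D(F, J) = 626 + F + J
D(190, Y) + (182*S(3, 3) - 126) = (626 + 190 + 593) + (182*3 - 126) = 1409 + (546 - 126) = 1409 + 420 = 1829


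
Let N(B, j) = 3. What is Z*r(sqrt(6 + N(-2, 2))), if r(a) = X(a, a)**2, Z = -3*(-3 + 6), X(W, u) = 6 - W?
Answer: -81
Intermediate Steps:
Z = -9 (Z = -3*3 = -9)
r(a) = (6 - a)**2
Z*r(sqrt(6 + N(-2, 2))) = -9*(-6 + sqrt(6 + 3))**2 = -9*(-6 + sqrt(9))**2 = -9*(-6 + 3)**2 = -9*(-3)**2 = -9*9 = -81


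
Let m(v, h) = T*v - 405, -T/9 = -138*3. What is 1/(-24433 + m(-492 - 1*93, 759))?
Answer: -1/2204548 ≈ -4.5361e-7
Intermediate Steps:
T = 3726 (T = -(-1242)*3 = -9*(-414) = 3726)
m(v, h) = -405 + 3726*v (m(v, h) = 3726*v - 405 = -405 + 3726*v)
1/(-24433 + m(-492 - 1*93, 759)) = 1/(-24433 + (-405 + 3726*(-492 - 1*93))) = 1/(-24433 + (-405 + 3726*(-492 - 93))) = 1/(-24433 + (-405 + 3726*(-585))) = 1/(-24433 + (-405 - 2179710)) = 1/(-24433 - 2180115) = 1/(-2204548) = -1/2204548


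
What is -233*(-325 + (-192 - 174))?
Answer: 161003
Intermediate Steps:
-233*(-325 + (-192 - 174)) = -233*(-325 - 366) = -233*(-691) = 161003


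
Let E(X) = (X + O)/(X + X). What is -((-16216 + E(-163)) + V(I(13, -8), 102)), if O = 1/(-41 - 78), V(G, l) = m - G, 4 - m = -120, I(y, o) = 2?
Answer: 312165619/19397 ≈ 16094.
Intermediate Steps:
m = 124 (m = 4 - 1*(-120) = 4 + 120 = 124)
V(G, l) = 124 - G
O = -1/119 (O = 1/(-119) = -1/119 ≈ -0.0084034)
E(X) = (-1/119 + X)/(2*X) (E(X) = (X - 1/119)/(X + X) = (-1/119 + X)/((2*X)) = (-1/119 + X)*(1/(2*X)) = (-1/119 + X)/(2*X))
-((-16216 + E(-163)) + V(I(13, -8), 102)) = -((-16216 + (1/238)*(-1 + 119*(-163))/(-163)) + (124 - 1*2)) = -((-16216 + (1/238)*(-1/163)*(-1 - 19397)) + (124 - 2)) = -((-16216 + (1/238)*(-1/163)*(-19398)) + 122) = -((-16216 + 9699/19397) + 122) = -(-314532053/19397 + 122) = -1*(-312165619/19397) = 312165619/19397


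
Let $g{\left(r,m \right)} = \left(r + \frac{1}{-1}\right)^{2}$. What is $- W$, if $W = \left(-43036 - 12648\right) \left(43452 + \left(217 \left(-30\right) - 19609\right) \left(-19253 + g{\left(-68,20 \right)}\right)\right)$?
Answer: $21079735040000$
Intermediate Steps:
$g{\left(r,m \right)} = \left(-1 + r\right)^{2}$ ($g{\left(r,m \right)} = \left(r - 1\right)^{2} = \left(-1 + r\right)^{2}$)
$W = -21079735040000$ ($W = \left(-43036 - 12648\right) \left(43452 + \left(217 \left(-30\right) - 19609\right) \left(-19253 + \left(-1 - 68\right)^{2}\right)\right) = - 55684 \left(43452 + \left(-6510 - 19609\right) \left(-19253 + \left(-69\right)^{2}\right)\right) = - 55684 \left(43452 - 26119 \left(-19253 + 4761\right)\right) = - 55684 \left(43452 - -378516548\right) = - 55684 \left(43452 + 378516548\right) = \left(-55684\right) 378560000 = -21079735040000$)
$- W = \left(-1\right) \left(-21079735040000\right) = 21079735040000$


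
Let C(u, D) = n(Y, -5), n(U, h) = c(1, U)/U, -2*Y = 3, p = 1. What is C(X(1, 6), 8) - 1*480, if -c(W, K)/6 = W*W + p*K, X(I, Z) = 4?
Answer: -482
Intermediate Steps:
Y = -3/2 (Y = -½*3 = -3/2 ≈ -1.5000)
c(W, K) = -6*K - 6*W² (c(W, K) = -6*(W*W + 1*K) = -6*(W² + K) = -6*(K + W²) = -6*K - 6*W²)
n(U, h) = (-6 - 6*U)/U (n(U, h) = (-6*U - 6*1²)/U = (-6*U - 6*1)/U = (-6*U - 6)/U = (-6 - 6*U)/U)
C(u, D) = -2 (C(u, D) = -6 - 6/(-3/2) = -6 - 6*(-⅔) = -6 + 4 = -2)
C(X(1, 6), 8) - 1*480 = -2 - 1*480 = -2 - 480 = -482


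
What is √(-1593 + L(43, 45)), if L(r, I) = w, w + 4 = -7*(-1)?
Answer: I*√1590 ≈ 39.875*I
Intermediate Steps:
w = 3 (w = -4 - 7*(-1) = -4 + 7 = 3)
L(r, I) = 3
√(-1593 + L(43, 45)) = √(-1593 + 3) = √(-1590) = I*√1590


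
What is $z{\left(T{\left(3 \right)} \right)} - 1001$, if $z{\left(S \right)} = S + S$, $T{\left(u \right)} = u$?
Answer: $-995$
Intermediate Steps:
$z{\left(S \right)} = 2 S$
$z{\left(T{\left(3 \right)} \right)} - 1001 = 2 \cdot 3 - 1001 = 6 - 1001 = -995$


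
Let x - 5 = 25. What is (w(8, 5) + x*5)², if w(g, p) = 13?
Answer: 26569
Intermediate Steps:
x = 30 (x = 5 + 25 = 30)
(w(8, 5) + x*5)² = (13 + 30*5)² = (13 + 150)² = 163² = 26569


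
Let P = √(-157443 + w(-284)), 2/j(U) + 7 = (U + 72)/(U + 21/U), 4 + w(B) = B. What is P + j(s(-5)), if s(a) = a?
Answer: -92/657 + 7*I*√3219 ≈ -0.14003 + 397.15*I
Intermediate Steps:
w(B) = -4 + B
j(U) = 2/(-7 + (72 + U)/(U + 21/U)) (j(U) = 2/(-7 + (U + 72)/(U + 21/U)) = 2/(-7 + (72 + U)/(U + 21/U)))
P = 7*I*√3219 (P = √(-157443 + (-4 - 284)) = √(-157443 - 288) = √(-157731) = 7*I*√3219 ≈ 397.15*I)
P + j(s(-5)) = 7*I*√3219 + 2*(-21 - 1*(-5)²)/(3*(49 - 24*(-5) + 2*(-5)²)) = 7*I*√3219 + 2*(-21 - 1*25)/(3*(49 + 120 + 2*25)) = 7*I*√3219 + 2*(-21 - 25)/(3*(49 + 120 + 50)) = 7*I*√3219 + (⅔)*(-46)/219 = 7*I*√3219 + (⅔)*(1/219)*(-46) = 7*I*√3219 - 92/657 = -92/657 + 7*I*√3219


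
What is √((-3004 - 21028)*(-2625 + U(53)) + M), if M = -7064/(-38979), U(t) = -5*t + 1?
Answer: 2*√2930193791763034/12993 ≈ 8332.4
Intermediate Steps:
U(t) = 1 - 5*t
M = 7064/38979 (M = -7064*(-1/38979) = 7064/38979 ≈ 0.18123)
√((-3004 - 21028)*(-2625 + U(53)) + M) = √((-3004 - 21028)*(-2625 + (1 - 5*53)) + 7064/38979) = √(-24032*(-2625 + (1 - 265)) + 7064/38979) = √(-24032*(-2625 - 264) + 7064/38979) = √(-24032*(-2889) + 7064/38979) = √(69428448 + 7064/38979) = √(2706251481656/38979) = 2*√2930193791763034/12993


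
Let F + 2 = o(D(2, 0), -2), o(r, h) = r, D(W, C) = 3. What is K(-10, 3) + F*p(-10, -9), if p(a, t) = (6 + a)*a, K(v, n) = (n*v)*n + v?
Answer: -60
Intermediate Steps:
K(v, n) = v + v*n**2 (K(v, n) = v*n**2 + v = v + v*n**2)
p(a, t) = a*(6 + a)
F = 1 (F = -2 + 3 = 1)
K(-10, 3) + F*p(-10, -9) = -10*(1 + 3**2) + 1*(-10*(6 - 10)) = -10*(1 + 9) + 1*(-10*(-4)) = -10*10 + 1*40 = -100 + 40 = -60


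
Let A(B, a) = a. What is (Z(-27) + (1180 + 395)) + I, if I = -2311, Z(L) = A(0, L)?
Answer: -763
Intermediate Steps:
Z(L) = L
(Z(-27) + (1180 + 395)) + I = (-27 + (1180 + 395)) - 2311 = (-27 + 1575) - 2311 = 1548 - 2311 = -763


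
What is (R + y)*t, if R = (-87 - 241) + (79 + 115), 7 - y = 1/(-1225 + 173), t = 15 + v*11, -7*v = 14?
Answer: 935221/1052 ≈ 888.99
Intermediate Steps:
v = -2 (v = -⅐*14 = -2)
t = -7 (t = 15 - 2*11 = 15 - 22 = -7)
y = 7365/1052 (y = 7 - 1/(-1225 + 173) = 7 - 1/(-1052) = 7 - 1*(-1/1052) = 7 + 1/1052 = 7365/1052 ≈ 7.0010)
R = -134 (R = -328 + 194 = -134)
(R + y)*t = (-134 + 7365/1052)*(-7) = -133603/1052*(-7) = 935221/1052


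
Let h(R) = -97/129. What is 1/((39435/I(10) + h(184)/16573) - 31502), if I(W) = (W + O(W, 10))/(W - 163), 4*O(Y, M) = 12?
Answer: -27792921/13774772403538 ≈ -2.0177e-6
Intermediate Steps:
O(Y, M) = 3 (O(Y, M) = (¼)*12 = 3)
h(R) = -97/129 (h(R) = -97*1/129 = -97/129)
I(W) = (3 + W)/(-163 + W) (I(W) = (W + 3)/(W - 163) = (3 + W)/(-163 + W))
1/((39435/I(10) + h(184)/16573) - 31502) = 1/((39435/(((3 + 10)/(-163 + 10))) - 97/129/16573) - 31502) = 1/((39435/((13/(-153))) - 97/129*1/16573) - 31502) = 1/((39435/((-1/153*13)) - 97/2137917) - 31502) = 1/((39435/(-13/153) - 97/2137917) - 31502) = 1/((39435*(-153/13) - 97/2137917) - 31502) = 1/((-6033555/13 - 97/2137917) - 31502) = 1/(-12899239806196/27792921 - 31502) = 1/(-13774772403538/27792921) = -27792921/13774772403538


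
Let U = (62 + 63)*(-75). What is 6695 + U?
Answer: -2680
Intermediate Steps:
U = -9375 (U = 125*(-75) = -9375)
6695 + U = 6695 - 9375 = -2680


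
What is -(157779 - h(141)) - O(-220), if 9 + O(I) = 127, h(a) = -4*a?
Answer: -158461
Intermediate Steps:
O(I) = 118 (O(I) = -9 + 127 = 118)
-(157779 - h(141)) - O(-220) = -(157779 - (-4)*141) - 1*118 = -(157779 - 1*(-564)) - 118 = -(157779 + 564) - 118 = -1*158343 - 118 = -158343 - 118 = -158461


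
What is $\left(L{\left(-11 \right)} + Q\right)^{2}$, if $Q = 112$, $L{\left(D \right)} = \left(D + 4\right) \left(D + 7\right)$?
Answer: $19600$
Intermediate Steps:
$L{\left(D \right)} = \left(4 + D\right) \left(7 + D\right)$
$\left(L{\left(-11 \right)} + Q\right)^{2} = \left(\left(28 + \left(-11\right)^{2} + 11 \left(-11\right)\right) + 112\right)^{2} = \left(\left(28 + 121 - 121\right) + 112\right)^{2} = \left(28 + 112\right)^{2} = 140^{2} = 19600$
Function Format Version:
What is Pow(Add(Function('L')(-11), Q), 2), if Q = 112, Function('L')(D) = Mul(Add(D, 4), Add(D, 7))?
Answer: 19600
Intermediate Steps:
Function('L')(D) = Mul(Add(4, D), Add(7, D))
Pow(Add(Function('L')(-11), Q), 2) = Pow(Add(Add(28, Pow(-11, 2), Mul(11, -11)), 112), 2) = Pow(Add(Add(28, 121, -121), 112), 2) = Pow(Add(28, 112), 2) = Pow(140, 2) = 19600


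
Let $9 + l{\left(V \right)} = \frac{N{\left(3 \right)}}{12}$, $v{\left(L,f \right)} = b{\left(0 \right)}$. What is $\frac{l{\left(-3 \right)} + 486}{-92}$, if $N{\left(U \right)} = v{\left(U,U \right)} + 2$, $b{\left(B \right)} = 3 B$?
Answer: $- \frac{2863}{552} \approx -5.1866$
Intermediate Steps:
$v{\left(L,f \right)} = 0$ ($v{\left(L,f \right)} = 3 \cdot 0 = 0$)
$N{\left(U \right)} = 2$ ($N{\left(U \right)} = 0 + 2 = 2$)
$l{\left(V \right)} = - \frac{53}{6}$ ($l{\left(V \right)} = -9 + \frac{2}{12} = -9 + 2 \cdot \frac{1}{12} = -9 + \frac{1}{6} = - \frac{53}{6}$)
$\frac{l{\left(-3 \right)} + 486}{-92} = \frac{- \frac{53}{6} + 486}{-92} = \frac{2863}{6} \left(- \frac{1}{92}\right) = - \frac{2863}{552}$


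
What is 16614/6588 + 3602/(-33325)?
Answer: 29440643/12196950 ≈ 2.4138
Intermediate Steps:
16614/6588 + 3602/(-33325) = 16614*(1/6588) + 3602*(-1/33325) = 923/366 - 3602/33325 = 29440643/12196950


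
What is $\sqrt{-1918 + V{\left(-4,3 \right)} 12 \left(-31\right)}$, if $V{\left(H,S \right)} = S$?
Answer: $i \sqrt{3034} \approx 55.082 i$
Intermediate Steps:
$\sqrt{-1918 + V{\left(-4,3 \right)} 12 \left(-31\right)} = \sqrt{-1918 + 3 \cdot 12 \left(-31\right)} = \sqrt{-1918 + 36 \left(-31\right)} = \sqrt{-1918 - 1116} = \sqrt{-3034} = i \sqrt{3034}$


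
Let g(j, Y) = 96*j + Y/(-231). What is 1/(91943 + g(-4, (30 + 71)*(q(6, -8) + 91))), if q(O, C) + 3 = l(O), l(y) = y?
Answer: 231/21140635 ≈ 1.0927e-5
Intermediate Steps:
q(O, C) = -3 + O
g(j, Y) = 96*j - Y/231
1/(91943 + g(-4, (30 + 71)*(q(6, -8) + 91))) = 1/(91943 + (96*(-4) - (30 + 71)*((-3 + 6) + 91)/231)) = 1/(91943 + (-384 - 101*(3 + 91)/231)) = 1/(91943 + (-384 - 101*94/231)) = 1/(91943 + (-384 - 1/231*9494)) = 1/(91943 + (-384 - 9494/231)) = 1/(91943 - 98198/231) = 1/(21140635/231) = 231/21140635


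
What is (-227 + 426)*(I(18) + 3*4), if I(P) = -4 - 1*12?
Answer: -796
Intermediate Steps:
I(P) = -16 (I(P) = -4 - 12 = -16)
(-227 + 426)*(I(18) + 3*4) = (-227 + 426)*(-16 + 3*4) = 199*(-16 + 12) = 199*(-4) = -796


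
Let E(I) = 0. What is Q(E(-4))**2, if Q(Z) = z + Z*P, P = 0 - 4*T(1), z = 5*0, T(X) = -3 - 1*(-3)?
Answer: 0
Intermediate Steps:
T(X) = 0 (T(X) = -3 + 3 = 0)
z = 0
P = 0 (P = 0 - 4*0 = 0 + 0 = 0)
Q(Z) = 0 (Q(Z) = 0 + Z*0 = 0 + 0 = 0)
Q(E(-4))**2 = 0**2 = 0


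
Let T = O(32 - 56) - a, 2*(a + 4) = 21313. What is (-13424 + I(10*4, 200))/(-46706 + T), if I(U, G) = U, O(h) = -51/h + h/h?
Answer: 15296/65549 ≈ 0.23335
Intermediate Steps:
O(h) = 1 - 51/h (O(h) = -51/h + 1 = 1 - 51/h)
a = 21305/2 (a = -4 + (½)*21313 = -4 + 21313/2 = 21305/2 ≈ 10653.)
T = -85195/8 (T = (-51 + (32 - 56))/(32 - 56) - 1*21305/2 = (-51 - 24)/(-24) - 21305/2 = -1/24*(-75) - 21305/2 = 25/8 - 21305/2 = -85195/8 ≈ -10649.)
(-13424 + I(10*4, 200))/(-46706 + T) = (-13424 + 10*4)/(-46706 - 85195/8) = (-13424 + 40)/(-458843/8) = -13384*(-8/458843) = 15296/65549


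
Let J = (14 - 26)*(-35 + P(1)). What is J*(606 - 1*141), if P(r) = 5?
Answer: 167400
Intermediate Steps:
J = 360 (J = (14 - 26)*(-35 + 5) = -12*(-30) = 360)
J*(606 - 1*141) = 360*(606 - 1*141) = 360*(606 - 141) = 360*465 = 167400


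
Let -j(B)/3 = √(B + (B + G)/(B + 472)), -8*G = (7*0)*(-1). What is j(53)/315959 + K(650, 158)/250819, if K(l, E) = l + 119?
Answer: 769/250819 - √585438/11058565 ≈ 0.0029968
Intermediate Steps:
G = 0 (G = -7*0*(-1)/8 = -0*(-1) = -⅛*0 = 0)
j(B) = -3*√(B + B/(472 + B)) (j(B) = -3*√(B + (B + 0)/(B + 472)) = -3*√(B + B/(472 + B)))
K(l, E) = 119 + l
j(53)/315959 + K(650, 158)/250819 = -3*√53*√(473 + 53)/√(472 + 53)/315959 + (119 + 650)/250819 = -3*√585438/105*(1/315959) + 769*(1/250819) = -3*√585438/105*(1/315959) + 769/250819 = -√585438/35*(1/315959) + 769/250819 = -√585438/11058565 + 769/250819 = 769/250819 - √585438/11058565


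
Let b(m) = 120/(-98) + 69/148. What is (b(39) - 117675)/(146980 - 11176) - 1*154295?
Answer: -50652792648653/328283536 ≈ -1.5430e+5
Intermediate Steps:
b(m) = -5499/7252 (b(m) = 120*(-1/98) + 69*(1/148) = -60/49 + 69/148 = -5499/7252)
(b(39) - 117675)/(146980 - 11176) - 1*154295 = (-5499/7252 - 117675)/(146980 - 11176) - 1*154295 = -853384599/7252/135804 - 154295 = -853384599/7252*1/135804 - 154295 = -284461533/328283536 - 154295 = -50652792648653/328283536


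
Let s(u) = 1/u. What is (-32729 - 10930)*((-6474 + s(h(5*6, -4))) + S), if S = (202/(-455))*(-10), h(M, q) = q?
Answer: 14688203607/52 ≈ 2.8247e+8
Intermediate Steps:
S = 404/91 (S = (202*(-1/455))*(-10) = -202/455*(-10) = 404/91 ≈ 4.4396)
(-32729 - 10930)*((-6474 + s(h(5*6, -4))) + S) = (-32729 - 10930)*((-6474 + 1/(-4)) + 404/91) = -43659*((-6474 - ¼) + 404/91) = -43659*(-25897/4 + 404/91) = -43659*(-2355011/364) = 14688203607/52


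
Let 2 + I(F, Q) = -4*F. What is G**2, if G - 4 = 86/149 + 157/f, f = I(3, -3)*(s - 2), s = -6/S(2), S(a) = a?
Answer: 5059903689/108784900 ≈ 46.513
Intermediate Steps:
I(F, Q) = -2 - 4*F
s = -3 (s = -6/2 = -6*1/2 = -3)
f = 70 (f = (-2 - 4*3)*(-3 - 2) = (-2 - 12)*(-5) = -14*(-5) = 70)
G = 71133/10430 (G = 4 + (86/149 + 157/70) = 4 + 29413/10430 = 71133/10430 ≈ 6.8200)
G**2 = (71133/10430)**2 = 5059903689/108784900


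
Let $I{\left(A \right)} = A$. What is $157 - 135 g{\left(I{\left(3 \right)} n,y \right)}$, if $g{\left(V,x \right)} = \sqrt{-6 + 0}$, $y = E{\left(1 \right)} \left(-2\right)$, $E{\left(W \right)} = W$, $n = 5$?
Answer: $157 - 135 i \sqrt{6} \approx 157.0 - 330.68 i$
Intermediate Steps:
$y = -2$ ($y = 1 \left(-2\right) = -2$)
$g{\left(V,x \right)} = i \sqrt{6}$ ($g{\left(V,x \right)} = \sqrt{-6} = i \sqrt{6}$)
$157 - 135 g{\left(I{\left(3 \right)} n,y \right)} = 157 - 135 i \sqrt{6}$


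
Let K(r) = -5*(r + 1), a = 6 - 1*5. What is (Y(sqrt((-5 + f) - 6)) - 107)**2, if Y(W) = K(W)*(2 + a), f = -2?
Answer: 11959 + 3660*I*sqrt(13) ≈ 11959.0 + 13196.0*I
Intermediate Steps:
a = 1 (a = 6 - 5 = 1)
K(r) = -5 - 5*r (K(r) = -5*(1 + r) = -5 - 5*r)
Y(W) = -15 - 15*W (Y(W) = (-5 - 5*W)*(2 + 1) = (-5 - 5*W)*3 = -15 - 15*W)
(Y(sqrt((-5 + f) - 6)) - 107)**2 = ((-15 - 15*sqrt((-5 - 2) - 6)) - 107)**2 = ((-15 - 15*sqrt(-7 - 6)) - 107)**2 = ((-15 - 15*I*sqrt(13)) - 107)**2 = (-122 - 15*I*sqrt(13))**2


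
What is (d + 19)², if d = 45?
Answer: 4096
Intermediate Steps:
(d + 19)² = (45 + 19)² = 64² = 4096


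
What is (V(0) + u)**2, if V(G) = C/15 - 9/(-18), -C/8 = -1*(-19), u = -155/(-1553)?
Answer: 197284323889/2170628100 ≈ 90.888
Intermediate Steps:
u = 155/1553 (u = -155*(-1/1553) = 155/1553 ≈ 0.099807)
C = -152 (C = -(-8)*(-19) = -8*19 = -152)
V(G) = -289/30 (V(G) = -152/15 - 9/(-18) = -152*1/15 - 9*(-1/18) = -152/15 + 1/2 = -289/30)
(V(0) + u)**2 = (-289/30 + 155/1553)**2 = (-444167/46590)**2 = 197284323889/2170628100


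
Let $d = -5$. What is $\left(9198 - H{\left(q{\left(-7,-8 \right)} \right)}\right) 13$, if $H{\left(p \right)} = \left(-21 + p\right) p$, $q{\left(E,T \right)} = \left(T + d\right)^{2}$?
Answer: $-205582$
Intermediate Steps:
$q{\left(E,T \right)} = \left(-5 + T\right)^{2}$ ($q{\left(E,T \right)} = \left(T - 5\right)^{2} = \left(-5 + T\right)^{2}$)
$H{\left(p \right)} = p \left(-21 + p\right)$
$\left(9198 - H{\left(q{\left(-7,-8 \right)} \right)}\right) 13 = \left(9198 - \left(-5 - 8\right)^{2} \left(-21 + \left(-5 - 8\right)^{2}\right)\right) 13 = \left(9198 - \left(-13\right)^{2} \left(-21 + \left(-13\right)^{2}\right)\right) 13 = \left(9198 - 169 \left(-21 + 169\right)\right) 13 = \left(9198 - 169 \cdot 148\right) 13 = \left(9198 - 25012\right) 13 = \left(-15814\right) 13 = -205582$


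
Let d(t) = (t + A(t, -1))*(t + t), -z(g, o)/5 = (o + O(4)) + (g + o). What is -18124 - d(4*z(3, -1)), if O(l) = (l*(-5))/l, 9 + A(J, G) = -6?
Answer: -28524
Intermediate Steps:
A(J, G) = -15 (A(J, G) = -9 - 6 = -15)
O(l) = -5 (O(l) = (-5*l)/l = -5)
z(g, o) = 25 - 10*o - 5*g (z(g, o) = -5*((o - 5) + (g + o)) = -5*((-5 + o) + (g + o)) = -5*(-5 + g + 2*o) = 25 - 10*o - 5*g)
d(t) = 2*t*(-15 + t) (d(t) = (t - 15)*(t + t) = (-15 + t)*(2*t) = 2*t*(-15 + t))
-18124 - d(4*z(3, -1)) = -18124 - 2*4*(25 - 10*(-1) - 5*3)*(-15 + 4*(25 - 10*(-1) - 5*3)) = -18124 - 2*4*(25 + 10 - 15)*(-15 + 4*(25 + 10 - 15)) = -18124 - 2*4*20*(-15 + 4*20) = -18124 - 2*80*(-15 + 80) = -18124 - 2*80*65 = -18124 - 1*10400 = -18124 - 10400 = -28524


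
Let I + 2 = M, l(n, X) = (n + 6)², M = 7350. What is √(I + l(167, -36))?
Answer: √37277 ≈ 193.07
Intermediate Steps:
l(n, X) = (6 + n)²
I = 7348 (I = -2 + 7350 = 7348)
√(I + l(167, -36)) = √(7348 + (6 + 167)²) = √(7348 + 173²) = √(7348 + 29929) = √37277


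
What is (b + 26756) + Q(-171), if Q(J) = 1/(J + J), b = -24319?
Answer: 833453/342 ≈ 2437.0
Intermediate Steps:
Q(J) = 1/(2*J)
(b + 26756) + Q(-171) = (-24319 + 26756) + (½)/(-171) = 2437 + (½)*(-1/171) = 2437 - 1/342 = 833453/342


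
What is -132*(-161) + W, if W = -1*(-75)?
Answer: 21327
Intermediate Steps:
W = 75
-132*(-161) + W = -132*(-161) + 75 = 21252 + 75 = 21327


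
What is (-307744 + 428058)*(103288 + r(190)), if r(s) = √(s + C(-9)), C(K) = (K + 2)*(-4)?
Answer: 12426992432 + 120314*√218 ≈ 1.2429e+10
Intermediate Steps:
C(K) = -8 - 4*K (C(K) = (2 + K)*(-4) = -8 - 4*K)
r(s) = √(28 + s) (r(s) = √(s + (-8 - 4*(-9))) = √(s + (-8 + 36)) = √(s + 28) = √(28 + s))
(-307744 + 428058)*(103288 + r(190)) = (-307744 + 428058)*(103288 + √(28 + 190)) = 120314*(103288 + √218) = 12426992432 + 120314*√218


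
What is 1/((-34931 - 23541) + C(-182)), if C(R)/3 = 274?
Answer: -1/57650 ≈ -1.7346e-5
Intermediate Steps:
C(R) = 822 (C(R) = 3*274 = 822)
1/((-34931 - 23541) + C(-182)) = 1/((-34931 - 23541) + 822) = 1/(-58472 + 822) = 1/(-57650) = -1/57650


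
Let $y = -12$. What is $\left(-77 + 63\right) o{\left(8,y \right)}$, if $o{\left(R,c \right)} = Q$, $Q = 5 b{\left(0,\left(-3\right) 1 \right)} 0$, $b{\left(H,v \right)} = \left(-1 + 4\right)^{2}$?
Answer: $0$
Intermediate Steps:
$b{\left(H,v \right)} = 9$ ($b{\left(H,v \right)} = 3^{2} = 9$)
$Q = 0$ ($Q = 5 \cdot 9 \cdot 0 = 45 \cdot 0 = 0$)
$o{\left(R,c \right)} = 0$
$\left(-77 + 63\right) o{\left(8,y \right)} = \left(-77 + 63\right) 0 = \left(-14\right) 0 = 0$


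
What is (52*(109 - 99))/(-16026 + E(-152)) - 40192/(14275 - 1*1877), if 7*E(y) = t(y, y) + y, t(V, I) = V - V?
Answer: -1140014212/348179233 ≈ -3.2742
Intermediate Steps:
t(V, I) = 0
E(y) = y/7 (E(y) = (0 + y)/7 = y/7)
(52*(109 - 99))/(-16026 + E(-152)) - 40192/(14275 - 1*1877) = (52*(109 - 99))/(-16026 + (1/7)*(-152)) - 40192/(14275 - 1*1877) = (52*10)/(-16026 - 152/7) - 40192/(14275 - 1877) = 520/(-112334/7) - 40192/12398 = 520*(-7/112334) - 40192*1/12398 = -1820/56167 - 20096/6199 = -1140014212/348179233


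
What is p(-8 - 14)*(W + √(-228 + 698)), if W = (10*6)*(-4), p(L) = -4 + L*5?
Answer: 27360 - 114*√470 ≈ 24889.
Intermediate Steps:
p(L) = -4 + 5*L
W = -240 (W = 60*(-4) = -240)
p(-8 - 14)*(W + √(-228 + 698)) = (-4 + 5*(-8 - 14))*(-240 + √(-228 + 698)) = (-4 + 5*(-22))*(-240 + √470) = (-4 - 110)*(-240 + √470) = -114*(-240 + √470) = 27360 - 114*√470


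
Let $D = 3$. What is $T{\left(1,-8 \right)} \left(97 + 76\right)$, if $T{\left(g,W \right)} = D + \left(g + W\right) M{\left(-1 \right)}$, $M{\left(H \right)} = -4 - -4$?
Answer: $519$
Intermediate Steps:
$M{\left(H \right)} = 0$ ($M{\left(H \right)} = -4 + 4 = 0$)
$T{\left(g,W \right)} = 3$ ($T{\left(g,W \right)} = 3 + \left(g + W\right) 0 = 3 + \left(W + g\right) 0 = 3 + 0 = 3$)
$T{\left(1,-8 \right)} \left(97 + 76\right) = 3 \left(97 + 76\right) = 3 \cdot 173 = 519$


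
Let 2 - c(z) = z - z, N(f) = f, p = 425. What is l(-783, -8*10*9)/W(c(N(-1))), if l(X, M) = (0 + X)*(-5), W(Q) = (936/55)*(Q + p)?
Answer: 23925/44408 ≈ 0.53875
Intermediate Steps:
c(z) = 2 (c(z) = 2 - (z - z) = 2 - 1*0 = 2 + 0 = 2)
W(Q) = 79560/11 + 936*Q/55 (W(Q) = (936/55)*(Q + 425) = (936*(1/55))*(425 + Q) = 936*(425 + Q)/55 = 79560/11 + 936*Q/55)
l(X, M) = -5*X (l(X, M) = X*(-5) = -5*X)
l(-783, -8*10*9)/W(c(N(-1))) = (-5*(-783))/(79560/11 + (936/55)*2) = 3915/(79560/11 + 1872/55) = 3915/(399672/55) = 3915*(55/399672) = 23925/44408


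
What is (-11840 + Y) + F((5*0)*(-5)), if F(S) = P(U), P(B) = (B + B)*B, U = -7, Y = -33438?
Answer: -45180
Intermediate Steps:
P(B) = 2*B² (P(B) = (2*B)*B = 2*B²)
F(S) = 98 (F(S) = 2*(-7)² = 2*49 = 98)
(-11840 + Y) + F((5*0)*(-5)) = (-11840 - 33438) + 98 = -45278 + 98 = -45180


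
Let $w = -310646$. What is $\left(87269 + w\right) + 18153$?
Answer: $-205224$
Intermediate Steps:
$\left(87269 + w\right) + 18153 = \left(87269 - 310646\right) + 18153 = -223377 + 18153 = -205224$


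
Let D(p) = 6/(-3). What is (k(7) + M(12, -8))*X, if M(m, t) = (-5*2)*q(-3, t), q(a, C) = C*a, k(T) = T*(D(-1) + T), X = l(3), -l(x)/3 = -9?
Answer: -5535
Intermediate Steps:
D(p) = -2 (D(p) = 6*(-1/3) = -2)
l(x) = 27 (l(x) = -3*(-9) = 27)
X = 27
k(T) = T*(-2 + T)
M(m, t) = 30*t (M(m, t) = (-5*2)*(t*(-3)) = -(-30)*t = 30*t)
(k(7) + M(12, -8))*X = (7*(-2 + 7) + 30*(-8))*27 = (7*5 - 240)*27 = (35 - 240)*27 = -205*27 = -5535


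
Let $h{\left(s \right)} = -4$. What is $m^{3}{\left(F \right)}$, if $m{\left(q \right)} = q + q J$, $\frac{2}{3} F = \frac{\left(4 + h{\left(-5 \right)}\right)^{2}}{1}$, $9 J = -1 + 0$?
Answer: $0$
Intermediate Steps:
$J = - \frac{1}{9}$ ($J = \frac{-1 + 0}{9} = \frac{1}{9} \left(-1\right) = - \frac{1}{9} \approx -0.11111$)
$F = 0$ ($F = \frac{3 \frac{\left(4 - 4\right)^{2}}{1}}{2} = \frac{3 \cdot 0^{2} \cdot 1}{2} = \frac{3 \cdot 0 \cdot 1}{2} = \frac{3}{2} \cdot 0 = 0$)
$m{\left(q \right)} = \frac{8 q}{9}$ ($m{\left(q \right)} = q + q \left(- \frac{1}{9}\right) = q - \frac{q}{9} = \frac{8 q}{9}$)
$m^{3}{\left(F \right)} = \left(\frac{8}{9} \cdot 0\right)^{3} = 0^{3} = 0$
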